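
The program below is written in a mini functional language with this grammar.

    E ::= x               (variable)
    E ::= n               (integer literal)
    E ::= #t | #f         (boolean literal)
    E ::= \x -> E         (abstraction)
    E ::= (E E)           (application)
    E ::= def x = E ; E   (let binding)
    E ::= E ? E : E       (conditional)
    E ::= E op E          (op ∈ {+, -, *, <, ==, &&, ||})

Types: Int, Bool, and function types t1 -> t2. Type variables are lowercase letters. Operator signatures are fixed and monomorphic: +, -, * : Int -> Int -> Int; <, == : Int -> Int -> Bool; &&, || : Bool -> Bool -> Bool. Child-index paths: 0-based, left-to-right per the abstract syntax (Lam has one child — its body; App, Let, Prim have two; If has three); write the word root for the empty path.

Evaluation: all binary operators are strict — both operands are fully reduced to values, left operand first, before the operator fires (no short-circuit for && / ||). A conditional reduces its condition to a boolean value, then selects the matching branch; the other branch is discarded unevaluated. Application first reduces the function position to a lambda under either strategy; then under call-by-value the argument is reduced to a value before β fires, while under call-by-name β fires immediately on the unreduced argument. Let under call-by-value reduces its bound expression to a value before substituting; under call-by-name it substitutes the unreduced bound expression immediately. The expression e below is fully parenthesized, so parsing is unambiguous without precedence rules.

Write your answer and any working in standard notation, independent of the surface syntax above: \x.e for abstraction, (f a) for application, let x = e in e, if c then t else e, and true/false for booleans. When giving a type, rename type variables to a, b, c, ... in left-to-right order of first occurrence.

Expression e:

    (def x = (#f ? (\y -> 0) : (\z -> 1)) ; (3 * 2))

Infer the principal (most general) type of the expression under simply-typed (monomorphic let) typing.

Working:
  unify Bool ~ Bool
\y._ : a -> Int
\z._ : b -> Int
  unify a -> Int ~ b -> Int
  unify a ~ b
  unify Int ~ Int
let x : b -> Int
  unify Int ~ Int
  unify Int ~ Int

Answer: Int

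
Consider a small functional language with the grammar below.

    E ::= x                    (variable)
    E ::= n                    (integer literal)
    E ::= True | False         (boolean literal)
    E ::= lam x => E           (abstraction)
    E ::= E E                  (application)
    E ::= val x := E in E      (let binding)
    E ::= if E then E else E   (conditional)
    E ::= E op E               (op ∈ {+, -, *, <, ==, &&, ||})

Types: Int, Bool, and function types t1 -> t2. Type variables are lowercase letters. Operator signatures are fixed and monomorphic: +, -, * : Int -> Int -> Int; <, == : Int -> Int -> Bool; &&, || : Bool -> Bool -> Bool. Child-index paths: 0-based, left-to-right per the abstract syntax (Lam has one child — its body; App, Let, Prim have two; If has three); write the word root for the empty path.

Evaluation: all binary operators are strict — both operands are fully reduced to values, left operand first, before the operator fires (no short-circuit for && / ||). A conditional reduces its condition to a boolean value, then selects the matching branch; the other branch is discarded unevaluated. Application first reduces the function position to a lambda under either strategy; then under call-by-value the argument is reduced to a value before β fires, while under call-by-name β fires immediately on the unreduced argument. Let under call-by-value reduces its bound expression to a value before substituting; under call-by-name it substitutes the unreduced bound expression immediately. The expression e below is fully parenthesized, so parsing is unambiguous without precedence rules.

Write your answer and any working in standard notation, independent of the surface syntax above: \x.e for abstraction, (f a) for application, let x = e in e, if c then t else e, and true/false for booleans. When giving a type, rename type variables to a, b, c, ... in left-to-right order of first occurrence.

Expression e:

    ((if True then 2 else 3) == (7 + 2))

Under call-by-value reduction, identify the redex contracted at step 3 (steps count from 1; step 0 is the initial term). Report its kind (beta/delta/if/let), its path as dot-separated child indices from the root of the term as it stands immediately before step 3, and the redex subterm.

Answer: delta at root : (2 == 9)

Trace:
step 0: ((if true then 2 else 3) == (7 + 2))
step 1: [if@0] (2 == (7 + 2))
step 2: [delta@1] (2 == 9)
step 3: [delta@root] false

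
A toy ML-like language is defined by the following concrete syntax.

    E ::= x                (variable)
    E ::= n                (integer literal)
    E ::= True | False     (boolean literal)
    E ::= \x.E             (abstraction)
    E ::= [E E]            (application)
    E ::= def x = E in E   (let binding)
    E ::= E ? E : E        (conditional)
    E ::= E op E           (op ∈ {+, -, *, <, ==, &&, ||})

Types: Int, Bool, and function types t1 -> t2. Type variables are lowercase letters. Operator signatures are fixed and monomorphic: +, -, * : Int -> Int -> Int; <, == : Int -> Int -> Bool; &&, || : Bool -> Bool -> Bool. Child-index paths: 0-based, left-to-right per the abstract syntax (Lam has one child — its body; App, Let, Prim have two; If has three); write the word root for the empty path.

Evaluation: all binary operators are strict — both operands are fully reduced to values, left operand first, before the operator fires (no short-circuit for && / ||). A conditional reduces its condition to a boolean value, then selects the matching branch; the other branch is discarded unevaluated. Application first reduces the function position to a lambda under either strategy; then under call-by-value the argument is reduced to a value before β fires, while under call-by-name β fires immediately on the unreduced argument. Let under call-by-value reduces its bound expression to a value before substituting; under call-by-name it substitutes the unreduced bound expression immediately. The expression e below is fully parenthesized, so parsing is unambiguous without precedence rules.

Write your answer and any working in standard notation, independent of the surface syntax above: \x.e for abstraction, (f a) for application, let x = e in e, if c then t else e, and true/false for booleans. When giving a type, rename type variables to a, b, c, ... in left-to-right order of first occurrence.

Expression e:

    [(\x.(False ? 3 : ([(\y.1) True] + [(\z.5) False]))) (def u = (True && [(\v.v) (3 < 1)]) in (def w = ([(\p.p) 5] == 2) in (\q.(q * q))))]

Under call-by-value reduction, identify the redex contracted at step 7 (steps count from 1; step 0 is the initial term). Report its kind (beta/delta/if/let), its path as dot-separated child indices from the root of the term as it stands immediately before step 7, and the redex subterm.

Answer: let at 1 : (let w = false in (\q.(q * q)))

Trace:
step 0: ((\x.(if false then 3 else (((\y.1) true) + ((\z.5) false)))) (let u = (true && ((\v.v) (3 < 1))) in (let w = (((\p.p) 5) == 2) in (\q.(q * q)))))
step 1: [delta@1.0.1.1] ((\x.(if false then 3 else (((\y.1) true) + ((\z.5) false)))) (let u = (true && ((\v.v) false)) in (let w = (((\p.p) 5) == 2) in (\q.(q * q)))))
step 2: [beta@1.0.1] ((\x.(if false then 3 else (((\y.1) true) + ((\z.5) false)))) (let u = (true && false) in (let w = (((\p.p) 5) == 2) in (\q.(q * q)))))
step 3: [delta@1.0] ((\x.(if false then 3 else (((\y.1) true) + ((\z.5) false)))) (let u = false in (let w = (((\p.p) 5) == 2) in (\q.(q * q)))))
step 4: [let@1] ((\x.(if false then 3 else (((\y.1) true) + ((\z.5) false)))) (let w = (((\p.p) 5) == 2) in (\q.(q * q))))
step 5: [beta@1.0.0] ((\x.(if false then 3 else (((\y.1) true) + ((\z.5) false)))) (let w = (5 == 2) in (\q.(q * q))))
step 6: [delta@1.0] ((\x.(if false then 3 else (((\y.1) true) + ((\z.5) false)))) (let w = false in (\q.(q * q))))
step 7: [let@1] ((\x.(if false then 3 else (((\y.1) true) + ((\z.5) false)))) (\q.(q * q)))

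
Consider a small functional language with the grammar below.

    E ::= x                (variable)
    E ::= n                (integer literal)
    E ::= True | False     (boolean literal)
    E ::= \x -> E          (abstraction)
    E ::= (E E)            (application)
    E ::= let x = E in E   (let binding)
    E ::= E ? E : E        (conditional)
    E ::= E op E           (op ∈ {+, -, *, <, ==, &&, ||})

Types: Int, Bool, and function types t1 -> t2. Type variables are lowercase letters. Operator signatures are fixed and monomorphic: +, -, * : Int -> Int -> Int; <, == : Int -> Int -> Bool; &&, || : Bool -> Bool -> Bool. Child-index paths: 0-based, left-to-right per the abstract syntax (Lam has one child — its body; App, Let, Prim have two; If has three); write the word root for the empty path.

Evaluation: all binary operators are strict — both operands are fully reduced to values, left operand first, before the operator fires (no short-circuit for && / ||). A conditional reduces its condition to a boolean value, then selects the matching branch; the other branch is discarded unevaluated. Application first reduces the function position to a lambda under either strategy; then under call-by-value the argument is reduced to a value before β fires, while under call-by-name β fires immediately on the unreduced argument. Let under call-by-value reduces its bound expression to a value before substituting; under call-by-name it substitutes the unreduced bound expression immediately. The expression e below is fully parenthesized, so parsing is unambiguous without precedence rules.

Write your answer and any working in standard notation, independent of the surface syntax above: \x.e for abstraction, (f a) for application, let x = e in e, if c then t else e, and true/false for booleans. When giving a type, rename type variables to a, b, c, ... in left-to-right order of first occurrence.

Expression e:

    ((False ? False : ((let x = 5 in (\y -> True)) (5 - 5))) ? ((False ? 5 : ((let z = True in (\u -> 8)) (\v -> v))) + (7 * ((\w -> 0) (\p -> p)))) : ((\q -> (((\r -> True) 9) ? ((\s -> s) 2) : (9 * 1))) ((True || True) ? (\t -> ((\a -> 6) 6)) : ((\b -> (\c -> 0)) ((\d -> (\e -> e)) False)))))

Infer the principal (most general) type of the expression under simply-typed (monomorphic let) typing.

Answer: Int

Trace:
  unify Bool ~ Bool
let x : Int
\y._ : a -> Bool
  unify Int ~ Int
  unify Int ~ Int
  unify a -> Bool ~ Int -> b
  unify a ~ Int
  unify Bool ~ b
_ _ : Bool
  unify Bool ~ Bool
  unify Bool ~ Bool
  unify Bool ~ Bool
let z : Bool
\u._ : c -> Int
v : d
\v._ : d -> d
  unify c -> Int ~ (d -> d) -> e
  unify c ~ d -> d
  unify Int ~ e
_ _ : Int
  unify Int ~ Int
  unify Int ~ Int
  unify Int ~ Int
\w._ : f -> Int
p : g
\p._ : g -> g
  unify f -> Int ~ (g -> g) -> h
  unify f ~ g -> g
  unify Int ~ h
_ _ : Int
  unify Int ~ Int
  unify Int ~ Int
\r._ : j -> Bool
  unify j -> Bool ~ Int -> k
  unify j ~ Int
  unify Bool ~ k
_ _ : Bool
  unify Bool ~ Bool
s : l
\s._ : l -> l
  unify l -> l ~ Int -> m
  unify l ~ Int
  unify Int ~ m
_ _ : Int
  unify Int ~ Int
  unify Int ~ Int
  unify Int ~ Int
\q._ : i -> Int
  unify Bool ~ Bool
  unify Bool ~ Bool
  unify Bool ~ Bool
\a._ : o -> Int
  unify o -> Int ~ Int -> p
  unify o ~ Int
  unify Int ~ p
_ _ : Int
\t._ : n -> Int
\c._ : r -> Int
\b._ : q -> r -> Int
e : t
\e._ : t -> t
\d._ : s -> t -> t
  unify s -> t -> t ~ Bool -> u
  unify s ~ Bool
  unify t -> t ~ u
_ _ : t -> t
  unify q -> r -> Int ~ (t -> t) -> v
  unify q ~ t -> t
  unify r -> Int ~ v
_ _ : r -> Int
  unify n -> Int ~ r -> Int
  unify n ~ r
  unify Int ~ Int
  unify i -> Int ~ (r -> Int) -> w
  unify i ~ r -> Int
  unify Int ~ w
_ _ : Int
  unify Int ~ Int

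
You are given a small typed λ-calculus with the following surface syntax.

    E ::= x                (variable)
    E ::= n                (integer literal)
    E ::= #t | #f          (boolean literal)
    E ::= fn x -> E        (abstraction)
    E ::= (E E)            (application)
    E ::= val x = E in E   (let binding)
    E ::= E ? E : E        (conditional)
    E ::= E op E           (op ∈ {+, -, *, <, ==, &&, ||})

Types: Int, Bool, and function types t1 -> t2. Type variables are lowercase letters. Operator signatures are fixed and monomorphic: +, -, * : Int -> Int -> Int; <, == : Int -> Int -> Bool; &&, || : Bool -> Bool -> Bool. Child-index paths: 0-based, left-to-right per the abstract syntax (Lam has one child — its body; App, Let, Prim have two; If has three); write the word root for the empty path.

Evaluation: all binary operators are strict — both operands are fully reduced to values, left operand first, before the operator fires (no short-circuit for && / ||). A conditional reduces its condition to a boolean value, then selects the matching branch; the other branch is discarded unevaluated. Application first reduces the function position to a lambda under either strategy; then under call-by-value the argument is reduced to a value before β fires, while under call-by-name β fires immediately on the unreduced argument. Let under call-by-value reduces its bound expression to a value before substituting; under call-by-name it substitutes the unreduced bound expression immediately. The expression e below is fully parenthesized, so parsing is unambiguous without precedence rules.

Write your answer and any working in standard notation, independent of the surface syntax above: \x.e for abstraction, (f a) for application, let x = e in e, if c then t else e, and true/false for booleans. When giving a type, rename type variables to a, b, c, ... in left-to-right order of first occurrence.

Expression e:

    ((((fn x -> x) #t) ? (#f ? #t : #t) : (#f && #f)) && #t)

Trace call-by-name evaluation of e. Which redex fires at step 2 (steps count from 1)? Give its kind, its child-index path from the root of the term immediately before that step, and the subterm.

Answer: if at 0 : (if true then (if false then true else true) else (false && false))

Derivation:
step 0: ((if ((\x.x) true) then (if false then true else true) else (false && false)) && true)
step 1: [beta@0.0] ((if true then (if false then true else true) else (false && false)) && true)
step 2: [if@0] ((if false then true else true) && true)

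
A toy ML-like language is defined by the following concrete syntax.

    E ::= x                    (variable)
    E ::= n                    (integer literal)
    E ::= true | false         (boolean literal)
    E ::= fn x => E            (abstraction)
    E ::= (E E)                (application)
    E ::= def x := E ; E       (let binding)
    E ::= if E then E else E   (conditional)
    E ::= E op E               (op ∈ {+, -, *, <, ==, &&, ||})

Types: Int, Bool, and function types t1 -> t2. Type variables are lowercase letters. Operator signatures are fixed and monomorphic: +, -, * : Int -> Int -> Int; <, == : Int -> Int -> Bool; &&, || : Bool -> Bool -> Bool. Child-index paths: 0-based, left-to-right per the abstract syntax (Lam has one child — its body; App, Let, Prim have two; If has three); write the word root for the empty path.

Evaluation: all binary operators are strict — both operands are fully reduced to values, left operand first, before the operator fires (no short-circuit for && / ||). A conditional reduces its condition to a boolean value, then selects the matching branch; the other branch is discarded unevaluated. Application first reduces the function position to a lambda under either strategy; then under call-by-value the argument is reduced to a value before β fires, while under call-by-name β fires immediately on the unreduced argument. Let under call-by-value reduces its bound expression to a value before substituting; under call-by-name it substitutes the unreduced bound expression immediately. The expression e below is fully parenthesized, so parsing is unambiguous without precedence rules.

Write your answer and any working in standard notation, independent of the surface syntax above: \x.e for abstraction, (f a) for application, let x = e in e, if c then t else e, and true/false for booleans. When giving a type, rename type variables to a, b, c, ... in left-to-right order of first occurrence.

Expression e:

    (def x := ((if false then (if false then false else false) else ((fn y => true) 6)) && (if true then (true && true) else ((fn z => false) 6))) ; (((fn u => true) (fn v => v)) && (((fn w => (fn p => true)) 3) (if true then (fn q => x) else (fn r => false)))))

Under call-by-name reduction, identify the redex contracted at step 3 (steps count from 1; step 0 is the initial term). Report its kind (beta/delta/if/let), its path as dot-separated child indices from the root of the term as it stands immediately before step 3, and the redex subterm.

Answer: beta at 1.0 : ((\w.(\p.true)) 3)

Trace:
step 0: (let x = ((if false then (if false then false else false) else ((\y.true) 6)) && (if true then (true && true) else ((\z.false) 6))) in (((\u.true) (\v.v)) && (((\w.(\p.true)) 3) (if true then (\q.x) else (\r.false)))))
step 1: [let@root] (((\u.true) (\v.v)) && (((\w.(\p.true)) 3) (if true then (\q.((if false then (if false then false else false) else ((\y.true) 6)) && (if true then (true && true) else ((\z.false) 6)))) else (\r.false))))
step 2: [beta@0] (true && (((\w.(\p.true)) 3) (if true then (\q.((if false then (if false then false else false) else ((\y.true) 6)) && (if true then (true && true) else ((\z.false) 6)))) else (\r.false))))
step 3: [beta@1.0] (true && ((\p.true) (if true then (\q.((if false then (if false then false else false) else ((\y.true) 6)) && (if true then (true && true) else ((\z.false) 6)))) else (\r.false))))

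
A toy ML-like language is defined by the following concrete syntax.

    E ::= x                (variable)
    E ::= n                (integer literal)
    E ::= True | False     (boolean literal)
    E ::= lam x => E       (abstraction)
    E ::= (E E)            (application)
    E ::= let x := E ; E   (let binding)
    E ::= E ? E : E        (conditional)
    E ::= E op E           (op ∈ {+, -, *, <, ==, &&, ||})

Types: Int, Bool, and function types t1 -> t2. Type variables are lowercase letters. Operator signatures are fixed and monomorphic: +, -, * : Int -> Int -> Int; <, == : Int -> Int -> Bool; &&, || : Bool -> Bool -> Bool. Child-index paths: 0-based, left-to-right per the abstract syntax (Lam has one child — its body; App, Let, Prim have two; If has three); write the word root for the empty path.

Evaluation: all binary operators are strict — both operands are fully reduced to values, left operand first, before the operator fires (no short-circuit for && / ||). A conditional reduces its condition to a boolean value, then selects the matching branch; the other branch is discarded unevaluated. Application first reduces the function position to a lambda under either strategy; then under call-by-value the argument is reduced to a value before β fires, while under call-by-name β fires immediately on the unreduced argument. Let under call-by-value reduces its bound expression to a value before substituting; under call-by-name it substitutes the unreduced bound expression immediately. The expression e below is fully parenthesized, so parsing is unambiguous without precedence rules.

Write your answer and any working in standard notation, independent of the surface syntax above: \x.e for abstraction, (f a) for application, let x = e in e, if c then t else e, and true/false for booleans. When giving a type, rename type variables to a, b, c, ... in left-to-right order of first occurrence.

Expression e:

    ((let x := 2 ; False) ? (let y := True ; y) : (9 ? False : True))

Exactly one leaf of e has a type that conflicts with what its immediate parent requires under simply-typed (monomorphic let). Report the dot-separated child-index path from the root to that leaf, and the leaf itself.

Answer: 2.0 : 9

Working:
let x : Int
  unify Bool ~ Bool
let y : Bool
y : Bool
  unify Int ~ Bool
  FAIL: mismatch Int ~ Bool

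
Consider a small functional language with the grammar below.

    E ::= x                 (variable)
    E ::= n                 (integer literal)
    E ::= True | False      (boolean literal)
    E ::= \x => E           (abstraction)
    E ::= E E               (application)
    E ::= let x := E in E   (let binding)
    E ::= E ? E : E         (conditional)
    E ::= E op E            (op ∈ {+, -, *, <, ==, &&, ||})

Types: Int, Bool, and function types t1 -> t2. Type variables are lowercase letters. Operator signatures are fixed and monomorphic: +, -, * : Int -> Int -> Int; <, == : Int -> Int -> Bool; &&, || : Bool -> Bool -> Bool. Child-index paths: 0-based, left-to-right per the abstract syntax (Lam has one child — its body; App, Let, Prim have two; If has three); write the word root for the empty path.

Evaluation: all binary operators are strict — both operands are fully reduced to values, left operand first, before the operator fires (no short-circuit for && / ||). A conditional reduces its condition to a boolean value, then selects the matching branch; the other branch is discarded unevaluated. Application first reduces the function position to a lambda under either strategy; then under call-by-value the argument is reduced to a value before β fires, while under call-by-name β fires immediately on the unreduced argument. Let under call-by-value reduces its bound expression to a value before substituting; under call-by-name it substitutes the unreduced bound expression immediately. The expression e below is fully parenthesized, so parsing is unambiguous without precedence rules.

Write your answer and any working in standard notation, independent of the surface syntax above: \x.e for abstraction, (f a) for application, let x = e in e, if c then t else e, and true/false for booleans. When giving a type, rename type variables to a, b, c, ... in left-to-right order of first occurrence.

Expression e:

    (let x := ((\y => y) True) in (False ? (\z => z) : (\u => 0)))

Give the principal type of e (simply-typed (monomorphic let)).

Working:
y : a
\y._ : a -> a
  unify a -> a ~ Bool -> b
  unify a ~ Bool
  unify Bool ~ b
_ _ : Bool
let x : Bool
  unify Bool ~ Bool
z : c
\z._ : c -> c
\u._ : d -> Int
  unify c -> c ~ d -> Int
  unify c ~ d
  unify d ~ Int

Answer: Int -> Int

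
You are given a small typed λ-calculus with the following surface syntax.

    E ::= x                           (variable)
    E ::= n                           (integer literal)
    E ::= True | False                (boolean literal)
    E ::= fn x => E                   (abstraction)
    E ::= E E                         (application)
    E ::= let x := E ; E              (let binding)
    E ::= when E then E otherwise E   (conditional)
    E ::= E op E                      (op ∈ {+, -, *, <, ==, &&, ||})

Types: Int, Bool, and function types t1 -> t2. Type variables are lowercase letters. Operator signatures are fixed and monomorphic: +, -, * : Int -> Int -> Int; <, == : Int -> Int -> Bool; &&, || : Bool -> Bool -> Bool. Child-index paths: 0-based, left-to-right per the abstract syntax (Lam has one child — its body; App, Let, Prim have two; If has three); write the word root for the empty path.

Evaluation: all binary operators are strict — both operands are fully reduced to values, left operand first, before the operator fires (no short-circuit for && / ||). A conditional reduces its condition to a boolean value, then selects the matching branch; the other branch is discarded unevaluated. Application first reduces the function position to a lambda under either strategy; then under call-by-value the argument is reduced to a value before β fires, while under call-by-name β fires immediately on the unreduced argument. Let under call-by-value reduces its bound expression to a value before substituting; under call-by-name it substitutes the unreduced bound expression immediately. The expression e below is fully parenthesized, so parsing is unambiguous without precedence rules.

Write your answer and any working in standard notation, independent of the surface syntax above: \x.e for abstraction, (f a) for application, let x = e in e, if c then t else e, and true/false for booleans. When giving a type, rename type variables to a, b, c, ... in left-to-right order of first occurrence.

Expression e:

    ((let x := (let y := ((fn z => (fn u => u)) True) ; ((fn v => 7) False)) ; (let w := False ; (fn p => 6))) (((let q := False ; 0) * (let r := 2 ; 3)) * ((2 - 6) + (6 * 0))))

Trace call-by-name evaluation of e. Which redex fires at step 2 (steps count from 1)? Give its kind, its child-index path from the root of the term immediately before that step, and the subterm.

Answer: let at 0 : (let w = false in (\p.6))

Working:
step 0: ((let x = (let y = ((\z.(\u.u)) true) in ((\v.7) false)) in (let w = false in (\p.6))) (((let q = false in 0) * (let r = 2 in 3)) * ((2 - 6) + (6 * 0))))
step 1: [let@0] ((let w = false in (\p.6)) (((let q = false in 0) * (let r = 2 in 3)) * ((2 - 6) + (6 * 0))))
step 2: [let@0] ((\p.6) (((let q = false in 0) * (let r = 2 in 3)) * ((2 - 6) + (6 * 0))))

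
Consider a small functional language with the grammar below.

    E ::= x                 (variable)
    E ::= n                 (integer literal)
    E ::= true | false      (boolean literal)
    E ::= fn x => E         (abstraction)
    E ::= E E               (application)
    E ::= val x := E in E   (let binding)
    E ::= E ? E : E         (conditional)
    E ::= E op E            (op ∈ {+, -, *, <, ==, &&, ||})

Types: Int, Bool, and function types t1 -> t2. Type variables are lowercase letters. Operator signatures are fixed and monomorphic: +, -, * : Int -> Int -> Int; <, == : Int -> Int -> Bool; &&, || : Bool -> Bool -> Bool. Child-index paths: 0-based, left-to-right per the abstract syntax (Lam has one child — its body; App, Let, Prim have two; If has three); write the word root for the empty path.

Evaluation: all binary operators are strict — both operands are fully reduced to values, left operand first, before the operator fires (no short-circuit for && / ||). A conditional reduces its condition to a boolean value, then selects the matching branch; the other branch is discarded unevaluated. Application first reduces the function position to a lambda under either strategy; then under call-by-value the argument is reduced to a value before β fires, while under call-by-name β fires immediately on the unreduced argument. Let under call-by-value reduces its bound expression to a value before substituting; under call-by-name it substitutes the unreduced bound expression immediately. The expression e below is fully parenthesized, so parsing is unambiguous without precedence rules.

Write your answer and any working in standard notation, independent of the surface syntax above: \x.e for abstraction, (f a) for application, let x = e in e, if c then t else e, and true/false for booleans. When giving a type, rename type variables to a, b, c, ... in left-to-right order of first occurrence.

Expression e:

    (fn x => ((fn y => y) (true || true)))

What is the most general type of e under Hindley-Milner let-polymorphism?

Answer: a -> Bool

Trace:
y : b
\y._ : b -> b
  unify Bool ~ Bool
  unify Bool ~ Bool
  unify b -> b ~ Bool -> c
  unify b ~ Bool
  unify Bool ~ c
_ _ : Bool
\x._ : a -> Bool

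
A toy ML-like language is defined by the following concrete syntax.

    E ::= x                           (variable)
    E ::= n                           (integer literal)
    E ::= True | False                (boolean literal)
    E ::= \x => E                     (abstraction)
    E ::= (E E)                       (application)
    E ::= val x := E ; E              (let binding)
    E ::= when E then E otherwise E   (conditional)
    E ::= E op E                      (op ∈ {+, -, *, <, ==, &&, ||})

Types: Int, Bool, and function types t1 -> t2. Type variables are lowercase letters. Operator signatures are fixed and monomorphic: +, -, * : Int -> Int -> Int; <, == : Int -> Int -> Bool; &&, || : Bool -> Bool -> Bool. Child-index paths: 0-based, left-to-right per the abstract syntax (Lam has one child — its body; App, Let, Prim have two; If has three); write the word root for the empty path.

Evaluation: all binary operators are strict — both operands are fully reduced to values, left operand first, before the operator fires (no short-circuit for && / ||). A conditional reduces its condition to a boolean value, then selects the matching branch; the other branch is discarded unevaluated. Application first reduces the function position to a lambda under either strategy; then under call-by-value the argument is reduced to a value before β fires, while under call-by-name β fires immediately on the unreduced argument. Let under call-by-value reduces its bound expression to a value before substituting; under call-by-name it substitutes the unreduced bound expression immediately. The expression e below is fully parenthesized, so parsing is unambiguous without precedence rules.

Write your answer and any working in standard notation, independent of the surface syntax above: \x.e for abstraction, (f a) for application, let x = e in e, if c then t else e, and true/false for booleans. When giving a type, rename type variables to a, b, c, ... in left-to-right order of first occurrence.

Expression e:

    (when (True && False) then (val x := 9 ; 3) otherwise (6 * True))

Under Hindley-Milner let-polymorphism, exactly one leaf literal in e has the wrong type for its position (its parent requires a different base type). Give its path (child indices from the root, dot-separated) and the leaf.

Answer: 2.1 : true

Trace:
  unify Bool ~ Bool
  unify Bool ~ Bool
  unify Bool ~ Bool
let x : Int
  unify Int ~ Int
  unify Bool ~ Int
  FAIL: mismatch Bool ~ Int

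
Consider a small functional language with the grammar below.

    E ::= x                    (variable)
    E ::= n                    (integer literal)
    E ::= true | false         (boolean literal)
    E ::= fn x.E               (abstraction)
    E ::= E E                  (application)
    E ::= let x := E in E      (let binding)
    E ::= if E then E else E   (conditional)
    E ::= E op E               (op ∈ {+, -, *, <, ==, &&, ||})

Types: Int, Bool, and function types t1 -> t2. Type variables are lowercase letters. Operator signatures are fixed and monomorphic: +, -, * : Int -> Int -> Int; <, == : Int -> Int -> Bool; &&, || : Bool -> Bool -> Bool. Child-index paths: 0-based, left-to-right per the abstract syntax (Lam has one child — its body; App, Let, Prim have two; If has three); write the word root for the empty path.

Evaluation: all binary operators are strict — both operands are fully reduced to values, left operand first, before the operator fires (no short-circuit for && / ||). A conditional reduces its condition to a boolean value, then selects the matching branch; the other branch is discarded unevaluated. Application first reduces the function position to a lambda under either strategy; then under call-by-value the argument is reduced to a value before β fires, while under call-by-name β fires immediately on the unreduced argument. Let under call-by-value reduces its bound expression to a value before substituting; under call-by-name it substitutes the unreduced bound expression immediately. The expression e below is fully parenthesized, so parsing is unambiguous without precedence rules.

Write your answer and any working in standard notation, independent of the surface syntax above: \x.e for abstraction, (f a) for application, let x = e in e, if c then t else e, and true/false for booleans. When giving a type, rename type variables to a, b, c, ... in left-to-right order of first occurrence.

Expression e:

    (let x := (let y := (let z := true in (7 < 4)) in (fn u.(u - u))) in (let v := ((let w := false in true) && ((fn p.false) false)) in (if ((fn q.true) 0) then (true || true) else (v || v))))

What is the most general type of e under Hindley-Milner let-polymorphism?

Answer: Bool

Derivation:
let z : Bool
  unify Int ~ Int
  unify Int ~ Int
let y : Bool
u : a
  unify a ~ Int
u : Int
  unify Int ~ Int
\u._ : Int -> Int
let x : Int -> Int
let w : Bool
  unify Bool ~ Bool
\p._ : b -> Bool
  unify b -> Bool ~ Bool -> c
  unify b ~ Bool
  unify Bool ~ c
_ _ : Bool
  unify Bool ~ Bool
let v : Bool
\q._ : d -> Bool
  unify d -> Bool ~ Int -> e
  unify d ~ Int
  unify Bool ~ e
_ _ : Bool
  unify Bool ~ Bool
  unify Bool ~ Bool
  unify Bool ~ Bool
v : Bool
  unify Bool ~ Bool
v : Bool
  unify Bool ~ Bool
  unify Bool ~ Bool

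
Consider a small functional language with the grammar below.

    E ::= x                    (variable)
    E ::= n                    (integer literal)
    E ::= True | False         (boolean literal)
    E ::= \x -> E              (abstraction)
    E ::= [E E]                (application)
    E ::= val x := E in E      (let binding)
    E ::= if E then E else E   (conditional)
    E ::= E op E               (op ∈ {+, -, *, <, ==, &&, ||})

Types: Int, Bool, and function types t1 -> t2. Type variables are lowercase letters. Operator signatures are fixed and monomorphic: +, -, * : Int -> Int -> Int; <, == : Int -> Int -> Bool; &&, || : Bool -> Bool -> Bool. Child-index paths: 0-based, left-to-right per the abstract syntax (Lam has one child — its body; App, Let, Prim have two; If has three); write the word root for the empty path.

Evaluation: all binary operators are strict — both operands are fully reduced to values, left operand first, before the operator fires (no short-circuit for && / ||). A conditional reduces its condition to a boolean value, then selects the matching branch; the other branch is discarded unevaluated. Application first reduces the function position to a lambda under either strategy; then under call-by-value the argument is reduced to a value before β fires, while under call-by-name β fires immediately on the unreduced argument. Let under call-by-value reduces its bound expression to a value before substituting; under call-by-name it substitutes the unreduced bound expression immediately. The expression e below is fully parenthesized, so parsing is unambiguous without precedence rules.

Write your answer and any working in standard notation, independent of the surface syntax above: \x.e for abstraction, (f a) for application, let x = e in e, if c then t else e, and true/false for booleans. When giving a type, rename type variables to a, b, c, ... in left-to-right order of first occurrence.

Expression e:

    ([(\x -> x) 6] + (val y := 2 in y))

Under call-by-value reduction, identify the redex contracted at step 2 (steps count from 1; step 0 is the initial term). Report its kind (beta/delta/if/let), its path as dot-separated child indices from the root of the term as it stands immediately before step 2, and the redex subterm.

Derivation:
step 0: (((\x.x) 6) + (let y = 2 in y))
step 1: [beta@0] (6 + (let y = 2 in y))
step 2: [let@1] (6 + 2)

Answer: let at 1 : (let y = 2 in y)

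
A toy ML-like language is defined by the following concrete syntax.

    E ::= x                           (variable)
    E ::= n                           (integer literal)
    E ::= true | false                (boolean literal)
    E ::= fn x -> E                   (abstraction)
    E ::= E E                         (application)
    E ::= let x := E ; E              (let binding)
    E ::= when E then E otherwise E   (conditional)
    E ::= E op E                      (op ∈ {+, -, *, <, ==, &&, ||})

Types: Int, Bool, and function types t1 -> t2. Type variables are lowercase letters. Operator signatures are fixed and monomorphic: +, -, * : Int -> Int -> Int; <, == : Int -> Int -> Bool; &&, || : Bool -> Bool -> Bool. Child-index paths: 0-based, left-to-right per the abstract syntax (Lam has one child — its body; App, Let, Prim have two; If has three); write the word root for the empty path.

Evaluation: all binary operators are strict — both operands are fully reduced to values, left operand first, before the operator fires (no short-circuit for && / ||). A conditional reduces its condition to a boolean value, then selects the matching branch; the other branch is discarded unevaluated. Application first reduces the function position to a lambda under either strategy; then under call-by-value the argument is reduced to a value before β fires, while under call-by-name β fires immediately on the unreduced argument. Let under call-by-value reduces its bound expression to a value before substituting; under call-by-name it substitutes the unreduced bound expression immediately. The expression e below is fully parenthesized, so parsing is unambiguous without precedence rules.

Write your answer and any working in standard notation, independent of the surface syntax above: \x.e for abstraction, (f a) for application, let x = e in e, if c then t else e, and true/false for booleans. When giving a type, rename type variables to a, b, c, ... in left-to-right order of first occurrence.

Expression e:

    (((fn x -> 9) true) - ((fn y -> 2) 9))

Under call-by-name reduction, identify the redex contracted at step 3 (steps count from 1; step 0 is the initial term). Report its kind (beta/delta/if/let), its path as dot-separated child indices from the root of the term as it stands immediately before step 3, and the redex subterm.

Answer: delta at root : (9 - 2)

Trace:
step 0: (((\x.9) true) - ((\y.2) 9))
step 1: [beta@0] (9 - ((\y.2) 9))
step 2: [beta@1] (9 - 2)
step 3: [delta@root] 7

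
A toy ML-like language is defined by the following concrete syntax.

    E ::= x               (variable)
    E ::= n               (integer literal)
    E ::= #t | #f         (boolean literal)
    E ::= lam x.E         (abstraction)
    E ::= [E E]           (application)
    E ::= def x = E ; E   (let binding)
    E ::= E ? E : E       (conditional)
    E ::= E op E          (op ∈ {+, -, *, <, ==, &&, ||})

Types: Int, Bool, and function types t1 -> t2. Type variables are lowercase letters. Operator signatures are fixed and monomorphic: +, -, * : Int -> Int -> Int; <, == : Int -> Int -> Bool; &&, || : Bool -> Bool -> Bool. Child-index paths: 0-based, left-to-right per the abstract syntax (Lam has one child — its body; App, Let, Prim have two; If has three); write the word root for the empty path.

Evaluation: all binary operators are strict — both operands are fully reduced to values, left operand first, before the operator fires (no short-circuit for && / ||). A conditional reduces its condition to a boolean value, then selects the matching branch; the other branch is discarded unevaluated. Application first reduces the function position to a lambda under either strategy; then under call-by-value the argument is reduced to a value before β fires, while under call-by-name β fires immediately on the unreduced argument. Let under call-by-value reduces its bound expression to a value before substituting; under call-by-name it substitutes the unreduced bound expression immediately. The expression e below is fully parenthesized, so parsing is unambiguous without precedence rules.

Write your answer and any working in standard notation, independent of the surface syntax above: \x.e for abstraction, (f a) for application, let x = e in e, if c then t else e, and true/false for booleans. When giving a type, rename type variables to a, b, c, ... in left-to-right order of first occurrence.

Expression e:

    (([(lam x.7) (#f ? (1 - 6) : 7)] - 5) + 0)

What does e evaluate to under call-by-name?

Answer: 2

Working:
step 0: ((((\x.7) (if false then (1 - 6) else 7)) - 5) + 0)
step 1: [beta@0.0] ((7 - 5) + 0)
step 2: [delta@0] (2 + 0)
step 3: [delta@root] 2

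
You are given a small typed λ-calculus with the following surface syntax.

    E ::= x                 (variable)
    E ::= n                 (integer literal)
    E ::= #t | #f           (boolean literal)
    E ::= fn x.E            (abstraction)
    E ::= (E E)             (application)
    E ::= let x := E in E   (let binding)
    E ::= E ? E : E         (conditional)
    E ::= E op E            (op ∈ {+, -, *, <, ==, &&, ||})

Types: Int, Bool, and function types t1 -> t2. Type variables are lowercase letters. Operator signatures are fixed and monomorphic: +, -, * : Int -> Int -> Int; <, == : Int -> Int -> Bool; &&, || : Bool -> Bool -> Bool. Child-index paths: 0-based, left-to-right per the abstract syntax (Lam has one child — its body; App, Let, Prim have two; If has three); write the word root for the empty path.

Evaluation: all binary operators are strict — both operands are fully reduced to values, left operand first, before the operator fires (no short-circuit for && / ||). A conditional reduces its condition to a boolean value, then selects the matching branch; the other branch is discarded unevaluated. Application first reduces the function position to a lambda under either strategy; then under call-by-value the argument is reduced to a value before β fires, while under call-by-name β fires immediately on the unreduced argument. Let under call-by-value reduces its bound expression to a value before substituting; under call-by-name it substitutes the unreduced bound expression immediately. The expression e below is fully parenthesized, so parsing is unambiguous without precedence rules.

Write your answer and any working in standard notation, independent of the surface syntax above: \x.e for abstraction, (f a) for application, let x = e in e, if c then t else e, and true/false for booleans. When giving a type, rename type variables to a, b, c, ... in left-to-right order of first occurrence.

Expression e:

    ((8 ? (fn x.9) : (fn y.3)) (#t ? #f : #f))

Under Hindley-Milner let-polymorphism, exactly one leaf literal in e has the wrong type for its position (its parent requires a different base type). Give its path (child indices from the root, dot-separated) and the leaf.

Answer: 0.0 : 8

Trace:
  unify Int ~ Bool
  FAIL: mismatch Int ~ Bool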